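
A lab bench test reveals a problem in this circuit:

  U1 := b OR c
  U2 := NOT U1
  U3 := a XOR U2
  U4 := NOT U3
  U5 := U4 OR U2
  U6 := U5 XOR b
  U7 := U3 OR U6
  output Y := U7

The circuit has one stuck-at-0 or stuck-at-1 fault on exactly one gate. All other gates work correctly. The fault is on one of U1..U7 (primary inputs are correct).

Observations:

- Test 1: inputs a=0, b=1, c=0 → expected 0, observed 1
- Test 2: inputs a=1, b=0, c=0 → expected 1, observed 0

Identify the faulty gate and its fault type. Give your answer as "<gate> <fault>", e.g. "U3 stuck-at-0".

Fault-free values for test 1 (a=0, b=1, c=0): U1=1, U2=0, U3=0, U4=1, U5=1, U6=0, U7=0, giving Y=0. Observed 1.
Test 1: faults giving observed 1 are {U1 stuck-at-0, U2 stuck-at-1, U3 stuck-at-1, U4 stuck-at-0, U5 stuck-at-0, U6 stuck-at-1, U7 stuck-at-1}.
Test 2 (a=1, b=0, c=0): fault-free U1=0, U2=1, U3=0, U4=1, U5=1, U6=1, U7=1 → 1; observed 0. Eliminates U1 stuck-at-0, U2 stuck-at-1, U3 stuck-at-1, U4 stuck-at-0, U6 stuck-at-1, U7 stuck-at-1.
Only U5 stuck-at-0 is consistent with every test.

U5 stuck-at-0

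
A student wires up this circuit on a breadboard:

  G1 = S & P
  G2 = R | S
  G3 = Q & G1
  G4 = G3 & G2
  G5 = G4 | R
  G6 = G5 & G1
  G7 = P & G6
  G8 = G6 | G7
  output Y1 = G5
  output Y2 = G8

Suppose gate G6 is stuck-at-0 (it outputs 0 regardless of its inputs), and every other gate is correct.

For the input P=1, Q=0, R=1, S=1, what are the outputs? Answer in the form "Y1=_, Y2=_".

Propagate with G6 forced: G1=1, G2=1, G3=0, G4=0, G5=1, G6=0 [stuck-at-0], G7=0, G8=0.
So the outputs are Y1=1, Y2=0. (Without the fault they would be Y1=1, Y2=1.)

Y1=1, Y2=0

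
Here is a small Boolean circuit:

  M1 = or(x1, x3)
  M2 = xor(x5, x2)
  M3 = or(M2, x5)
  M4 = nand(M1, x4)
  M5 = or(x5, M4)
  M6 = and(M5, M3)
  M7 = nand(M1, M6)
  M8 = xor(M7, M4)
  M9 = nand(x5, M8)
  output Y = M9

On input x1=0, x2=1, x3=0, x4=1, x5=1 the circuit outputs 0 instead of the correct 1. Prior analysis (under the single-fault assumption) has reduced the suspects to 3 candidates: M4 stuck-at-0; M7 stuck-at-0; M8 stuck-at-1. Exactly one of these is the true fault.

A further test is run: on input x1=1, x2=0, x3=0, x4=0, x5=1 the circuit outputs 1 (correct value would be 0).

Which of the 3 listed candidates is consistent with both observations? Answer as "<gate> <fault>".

M4 stuck-at-0

Evaluate each candidate on input x1=1, x2=0, x3=0, x4=0, x5=1:
  M4 stuck-at-0: M1=1, M2=1, M3=1, M4=0 [stuck-at-0], M5=1, M6=1, M7=0, M8=0, M9=1 → 1 — matches
  M7 stuck-at-0: M1=1, M2=1, M3=1, M4=1, M5=1, M6=1, M7=0 [stuck-at-0], M8=1, M9=0 → 0 — eliminated
  M8 stuck-at-1: M1=1, M2=1, M3=1, M4=1, M5=1, M6=1, M7=0, M8=1 [stuck-at-1], M9=0 → 0 — eliminated
Only M4 stuck-at-0 reproduces the observed 1.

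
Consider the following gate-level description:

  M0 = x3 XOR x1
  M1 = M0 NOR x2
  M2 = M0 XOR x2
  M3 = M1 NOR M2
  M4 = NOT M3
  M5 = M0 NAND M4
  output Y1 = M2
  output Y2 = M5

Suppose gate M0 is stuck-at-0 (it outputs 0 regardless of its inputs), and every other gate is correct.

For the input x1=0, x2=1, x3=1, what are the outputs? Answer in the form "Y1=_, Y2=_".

Propagate with M0 forced: M0=0 [stuck-at-0], M1=0, M2=1, M3=0, M4=1, M5=1.
So the outputs are Y1=1, Y2=1. (Without the fault they would be Y1=0, Y2=1.)

Y1=1, Y2=1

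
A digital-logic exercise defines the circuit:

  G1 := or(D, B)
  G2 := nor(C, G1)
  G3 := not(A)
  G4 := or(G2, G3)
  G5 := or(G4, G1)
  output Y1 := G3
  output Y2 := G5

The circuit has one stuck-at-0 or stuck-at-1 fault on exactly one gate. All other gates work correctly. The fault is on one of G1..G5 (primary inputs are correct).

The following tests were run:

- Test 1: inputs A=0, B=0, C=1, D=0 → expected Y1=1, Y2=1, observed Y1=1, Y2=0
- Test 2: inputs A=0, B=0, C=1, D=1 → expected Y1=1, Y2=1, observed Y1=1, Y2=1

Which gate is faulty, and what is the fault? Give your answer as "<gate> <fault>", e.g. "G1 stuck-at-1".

G4 stuck-at-0

Fault-free values for test 1 (A=0, B=0, C=1, D=0): G1=0, G2=0, G3=1, G4=1, G5=1, giving Y1=1, Y2=1. Observed Y1=1, Y2=0.
Test 1: faults giving observed Y1=1, Y2=0 are {G4 stuck-at-0, G5 stuck-at-0}.
Test 2 (A=0, B=0, C=1, D=1): fault-free G1=1, G2=0, G3=1, G4=1, G5=1 → Y1=1, Y2=1; observed Y1=1, Y2=1. Eliminates G5 stuck-at-0.
Only G4 stuck-at-0 is consistent with every test.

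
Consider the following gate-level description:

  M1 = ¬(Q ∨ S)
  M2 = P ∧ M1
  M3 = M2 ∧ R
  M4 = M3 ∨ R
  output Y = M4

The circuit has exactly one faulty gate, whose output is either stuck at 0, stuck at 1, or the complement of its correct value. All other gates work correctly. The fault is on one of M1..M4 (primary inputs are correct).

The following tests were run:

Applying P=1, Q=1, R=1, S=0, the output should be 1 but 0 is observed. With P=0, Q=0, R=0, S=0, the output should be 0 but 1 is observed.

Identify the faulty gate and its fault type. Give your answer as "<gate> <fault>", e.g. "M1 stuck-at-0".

M4 inverted output

Fault-free values for test 1 (P=1, Q=1, R=1, S=0): M1=0, M2=0, M3=0, M4=1, giving Y=1. Observed 0.
Test 1: faults giving observed 0 are {M4 stuck-at-0, M4 inverted output}.
Test 2 (P=0, Q=0, R=0, S=0): fault-free M1=1, M2=0, M3=0, M4=0 → 0; observed 1. Eliminates M4 stuck-at-0.
Only M4 inverted output is consistent with every test.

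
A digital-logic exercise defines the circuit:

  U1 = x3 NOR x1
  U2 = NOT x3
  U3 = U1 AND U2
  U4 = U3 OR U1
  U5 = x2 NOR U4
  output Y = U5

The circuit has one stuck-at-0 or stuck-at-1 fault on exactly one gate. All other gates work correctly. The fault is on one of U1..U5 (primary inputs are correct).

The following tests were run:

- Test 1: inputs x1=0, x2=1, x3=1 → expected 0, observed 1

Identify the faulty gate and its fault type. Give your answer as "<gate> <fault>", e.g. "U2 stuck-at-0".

U5 stuck-at-1

Fault-free values for test 1 (x1=0, x2=1, x3=1): U1=0, U2=0, U3=0, U4=0, U5=0, giving Y=0. Observed 1.
Test 1: faults giving observed 1 are {U5 stuck-at-1}.
Only U5 stuck-at-1 is consistent with every test.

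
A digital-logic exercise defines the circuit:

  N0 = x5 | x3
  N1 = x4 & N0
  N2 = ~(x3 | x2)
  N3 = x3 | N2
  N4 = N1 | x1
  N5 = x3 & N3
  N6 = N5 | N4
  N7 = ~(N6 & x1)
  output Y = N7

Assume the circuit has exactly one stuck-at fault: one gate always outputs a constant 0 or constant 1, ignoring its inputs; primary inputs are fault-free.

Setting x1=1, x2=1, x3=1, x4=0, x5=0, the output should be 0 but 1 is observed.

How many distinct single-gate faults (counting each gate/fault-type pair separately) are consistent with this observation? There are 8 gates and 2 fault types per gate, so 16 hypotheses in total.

2

Fault-free: N0=1, N1=0, N2=0, N3=1, N4=1, N5=1, N6=1, N7=0 → 0. Observed 1.
  N0: none of the 2 fault types match ✗
  N1: none of the 2 fault types match ✗
  N2: none of the 2 fault types match ✗
  N3: none of the 2 fault types match ✗
  N4: none of the 2 fault types match ✗
  N5: none of the 2 fault types match ✗
  N6: stuck-at-0 ✓; others ✗
  N7: stuck-at-1 ✓; others ✗
Consistent faults: {N6 stuck-at-0, N7 stuck-at-1} — 2 in all.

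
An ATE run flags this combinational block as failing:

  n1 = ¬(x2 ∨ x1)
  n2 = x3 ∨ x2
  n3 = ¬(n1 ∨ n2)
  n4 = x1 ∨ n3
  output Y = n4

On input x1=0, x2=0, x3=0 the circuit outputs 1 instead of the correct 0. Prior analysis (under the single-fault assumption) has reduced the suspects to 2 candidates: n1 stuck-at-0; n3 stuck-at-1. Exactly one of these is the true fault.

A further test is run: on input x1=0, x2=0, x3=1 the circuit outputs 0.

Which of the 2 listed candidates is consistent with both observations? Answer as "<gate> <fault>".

Evaluate each candidate on input x1=0, x2=0, x3=1:
  n1 stuck-at-0: n1=0 [stuck-at-0], n2=1, n3=0, n4=0 → 0 — matches
  n3 stuck-at-1: n1=1, n2=1, n3=1 [stuck-at-1], n4=1 → 1 — eliminated
Only n1 stuck-at-0 reproduces the observed 0.

n1 stuck-at-0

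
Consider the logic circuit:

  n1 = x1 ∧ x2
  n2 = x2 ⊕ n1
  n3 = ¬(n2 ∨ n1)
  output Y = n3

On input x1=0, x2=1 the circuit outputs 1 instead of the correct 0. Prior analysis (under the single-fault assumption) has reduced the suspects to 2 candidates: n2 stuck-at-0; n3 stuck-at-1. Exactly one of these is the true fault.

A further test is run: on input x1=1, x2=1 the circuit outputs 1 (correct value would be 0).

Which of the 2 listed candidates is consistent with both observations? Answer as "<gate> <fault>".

Evaluate each candidate on input x1=1, x2=1:
  n2 stuck-at-0: n1=1, n2=0 [stuck-at-0], n3=0 → 0 — eliminated
  n3 stuck-at-1: n1=1, n2=0, n3=1 [stuck-at-1] → 1 — matches
Only n3 stuck-at-1 reproduces the observed 1.

n3 stuck-at-1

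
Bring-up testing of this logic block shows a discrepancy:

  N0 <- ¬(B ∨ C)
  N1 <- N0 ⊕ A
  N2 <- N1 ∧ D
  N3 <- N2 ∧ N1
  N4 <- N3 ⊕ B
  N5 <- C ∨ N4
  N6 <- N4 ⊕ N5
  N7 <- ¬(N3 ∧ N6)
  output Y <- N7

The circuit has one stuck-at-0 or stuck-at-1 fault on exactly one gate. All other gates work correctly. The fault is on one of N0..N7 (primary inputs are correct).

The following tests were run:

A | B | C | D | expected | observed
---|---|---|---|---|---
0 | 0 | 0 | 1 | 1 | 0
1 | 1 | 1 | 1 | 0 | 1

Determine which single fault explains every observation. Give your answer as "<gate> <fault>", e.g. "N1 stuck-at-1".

Fault-free values for test 1 (A=0, B=0, C=0, D=1): N0=1, N1=1, N2=1, N3=1, N4=1, N5=1, N6=0, N7=1, giving Y=1. Observed 0.
Test 1: faults giving observed 0 are {N5 stuck-at-0, N6 stuck-at-1, N7 stuck-at-0}.
Test 2 (A=1, B=1, C=1, D=1): fault-free N0=0, N1=1, N2=1, N3=1, N4=0, N5=1, N6=1, N7=0 → 0; observed 1. Eliminates N6 stuck-at-1, N7 stuck-at-0.
Only N5 stuck-at-0 is consistent with every test.

N5 stuck-at-0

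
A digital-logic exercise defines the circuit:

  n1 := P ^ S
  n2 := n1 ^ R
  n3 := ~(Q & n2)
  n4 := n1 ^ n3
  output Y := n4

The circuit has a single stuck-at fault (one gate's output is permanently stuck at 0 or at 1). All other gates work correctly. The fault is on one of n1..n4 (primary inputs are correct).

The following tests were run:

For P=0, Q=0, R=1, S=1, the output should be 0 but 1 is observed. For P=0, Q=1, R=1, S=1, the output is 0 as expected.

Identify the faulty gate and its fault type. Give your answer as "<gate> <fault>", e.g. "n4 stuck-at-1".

n1 stuck-at-0

Fault-free values for test 1 (P=0, Q=0, R=1, S=1): n1=1, n2=0, n3=1, n4=0, giving Y=0. Observed 1.
Test 1: faults giving observed 1 are {n1 stuck-at-0, n3 stuck-at-0, n4 stuck-at-1}.
Test 2 (P=0, Q=1, R=1, S=1): fault-free n1=1, n2=0, n3=1, n4=0 → 0; observed 0. Eliminates n3 stuck-at-0, n4 stuck-at-1.
Only n1 stuck-at-0 is consistent with every test.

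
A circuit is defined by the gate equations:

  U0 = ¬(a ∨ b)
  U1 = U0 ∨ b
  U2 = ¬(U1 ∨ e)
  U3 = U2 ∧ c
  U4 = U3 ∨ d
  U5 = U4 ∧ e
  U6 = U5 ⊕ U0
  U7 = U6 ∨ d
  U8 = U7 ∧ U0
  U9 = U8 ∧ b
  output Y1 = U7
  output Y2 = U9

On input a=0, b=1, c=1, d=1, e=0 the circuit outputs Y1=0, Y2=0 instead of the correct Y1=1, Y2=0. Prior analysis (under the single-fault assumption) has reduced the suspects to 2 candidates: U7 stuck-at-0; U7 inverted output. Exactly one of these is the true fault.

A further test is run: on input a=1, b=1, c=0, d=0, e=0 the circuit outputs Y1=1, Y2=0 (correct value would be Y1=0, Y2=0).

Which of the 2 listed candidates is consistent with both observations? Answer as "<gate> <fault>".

Evaluate each candidate on input a=1, b=1, c=0, d=0, e=0:
  U7 stuck-at-0: U0=0, U1=1, U2=0, U3=0, U4=0, U5=0, U6=0, U7=0 [stuck-at-0], U8=0, U9=0 → Y1=0, Y2=0 — eliminated
  U7 inverted output: U0=0, U1=1, U2=0, U3=0, U4=0, U5=0, U6=0, U7=1 [inverted output], U8=0, U9=0 → Y1=1, Y2=0 — matches
Only U7 inverted output reproduces the observed Y1=1, Y2=0.

U7 inverted output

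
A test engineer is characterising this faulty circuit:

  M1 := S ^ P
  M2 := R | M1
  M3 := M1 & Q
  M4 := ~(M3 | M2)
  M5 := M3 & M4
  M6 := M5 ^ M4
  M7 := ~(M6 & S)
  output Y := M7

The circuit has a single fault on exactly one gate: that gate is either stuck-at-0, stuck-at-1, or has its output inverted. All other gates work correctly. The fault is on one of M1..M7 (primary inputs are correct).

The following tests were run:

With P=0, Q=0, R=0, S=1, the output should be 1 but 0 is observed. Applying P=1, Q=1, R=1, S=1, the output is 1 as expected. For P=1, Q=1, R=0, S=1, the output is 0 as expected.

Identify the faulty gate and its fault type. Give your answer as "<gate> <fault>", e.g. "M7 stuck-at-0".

Fault-free values for test 1 (P=0, Q=0, R=0, S=1): M1=1, M2=1, M3=0, M4=0, M5=0, M6=0, M7=1, giving Y=1. Observed 0.
Test 1: faults giving observed 0 are {M1 stuck-at-0, M1 inverted output, M2 stuck-at-0, M2 inverted output, M4 stuck-at-1, M4 inverted output, M5 stuck-at-1, M5 inverted output, M6 stuck-at-1, M6 inverted output, M7 stuck-at-0, M7 inverted output}.
Test 2 (P=1, Q=1, R=1, S=1): fault-free M1=0, M2=1, M3=0, M4=0, M5=0, M6=0, M7=1 → 1; observed 1. Eliminates M2 stuck-at-0, M2 inverted output, M4 stuck-at-1, M4 inverted output, M5 stuck-at-1, M5 inverted output, M6 stuck-at-1, M6 inverted output, M7 stuck-at-0, M7 inverted output.
Test 3 (P=1, Q=1, R=0, S=1): fault-free M1=0, M2=0, M3=0, M4=1, M5=0, M6=1, M7=0 → 0; observed 0. Eliminates M1 inverted output.
Only M1 stuck-at-0 is consistent with every test.

M1 stuck-at-0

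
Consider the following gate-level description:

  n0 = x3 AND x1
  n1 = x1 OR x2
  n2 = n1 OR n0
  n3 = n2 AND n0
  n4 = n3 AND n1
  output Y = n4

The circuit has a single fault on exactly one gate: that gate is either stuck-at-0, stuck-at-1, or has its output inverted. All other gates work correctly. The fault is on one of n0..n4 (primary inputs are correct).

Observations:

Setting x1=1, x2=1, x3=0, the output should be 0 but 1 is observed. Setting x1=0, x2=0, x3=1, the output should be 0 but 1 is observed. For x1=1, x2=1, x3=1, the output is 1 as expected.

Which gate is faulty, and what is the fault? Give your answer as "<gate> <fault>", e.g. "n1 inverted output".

Fault-free values for test 1 (x1=1, x2=1, x3=0): n0=0, n1=1, n2=1, n3=0, n4=0, giving Y=0. Observed 1.
Test 1: faults giving observed 1 are {n0 stuck-at-1, n0 inverted output, n3 stuck-at-1, n3 inverted output, n4 stuck-at-1, n4 inverted output}.
Test 2 (x1=0, x2=0, x3=1): fault-free n0=0, n1=0, n2=0, n3=0, n4=0 → 0; observed 1. Eliminates n0 stuck-at-1, n0 inverted output, n3 stuck-at-1, n3 inverted output.
Test 3 (x1=1, x2=1, x3=1): fault-free n0=1, n1=1, n2=1, n3=1, n4=1 → 1; observed 1. Eliminates n4 inverted output.
Only n4 stuck-at-1 is consistent with every test.

n4 stuck-at-1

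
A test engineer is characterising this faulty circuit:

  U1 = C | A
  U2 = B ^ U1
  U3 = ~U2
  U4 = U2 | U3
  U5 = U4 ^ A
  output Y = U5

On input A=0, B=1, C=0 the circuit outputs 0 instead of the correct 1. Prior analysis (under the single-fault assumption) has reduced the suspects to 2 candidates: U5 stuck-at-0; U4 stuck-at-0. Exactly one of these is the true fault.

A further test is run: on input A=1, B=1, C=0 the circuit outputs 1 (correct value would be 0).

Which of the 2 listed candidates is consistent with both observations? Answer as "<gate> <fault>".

U4 stuck-at-0

Evaluate each candidate on input A=1, B=1, C=0:
  U5 stuck-at-0: U1=1, U2=0, U3=1, U4=1, U5=0 [stuck-at-0] → 0 — eliminated
  U4 stuck-at-0: U1=1, U2=0, U3=1, U4=0 [stuck-at-0], U5=1 → 1 — matches
Only U4 stuck-at-0 reproduces the observed 1.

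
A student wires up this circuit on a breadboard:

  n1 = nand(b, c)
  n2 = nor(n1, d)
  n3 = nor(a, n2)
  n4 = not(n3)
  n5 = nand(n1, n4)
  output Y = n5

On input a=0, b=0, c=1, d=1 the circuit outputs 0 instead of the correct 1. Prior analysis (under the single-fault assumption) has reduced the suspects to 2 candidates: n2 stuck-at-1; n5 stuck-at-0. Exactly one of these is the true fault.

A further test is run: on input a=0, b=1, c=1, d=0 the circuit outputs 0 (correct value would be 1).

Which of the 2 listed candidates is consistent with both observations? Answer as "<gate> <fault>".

n5 stuck-at-0

Evaluate each candidate on input a=0, b=1, c=1, d=0:
  n2 stuck-at-1: n1=0, n2=1 [stuck-at-1], n3=0, n4=1, n5=1 → 1 — eliminated
  n5 stuck-at-0: n1=0, n2=1, n3=0, n4=1, n5=0 [stuck-at-0] → 0 — matches
Only n5 stuck-at-0 reproduces the observed 0.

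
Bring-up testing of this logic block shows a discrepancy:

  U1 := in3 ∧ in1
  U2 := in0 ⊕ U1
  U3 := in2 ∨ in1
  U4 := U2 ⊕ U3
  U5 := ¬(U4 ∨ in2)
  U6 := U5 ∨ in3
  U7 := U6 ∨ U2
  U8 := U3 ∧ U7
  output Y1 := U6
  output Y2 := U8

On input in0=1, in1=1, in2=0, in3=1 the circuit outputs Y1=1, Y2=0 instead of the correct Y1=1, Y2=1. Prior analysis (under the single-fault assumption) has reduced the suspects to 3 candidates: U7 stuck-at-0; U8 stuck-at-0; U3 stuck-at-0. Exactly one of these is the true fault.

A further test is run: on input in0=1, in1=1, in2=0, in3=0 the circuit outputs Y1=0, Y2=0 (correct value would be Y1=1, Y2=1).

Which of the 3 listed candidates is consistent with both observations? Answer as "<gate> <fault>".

Evaluate each candidate on input in0=1, in1=1, in2=0, in3=0:
  U7 stuck-at-0: U1=0, U2=1, U3=1, U4=0, U5=1, U6=1, U7=0 [stuck-at-0], U8=0 → Y1=1, Y2=0 — eliminated
  U8 stuck-at-0: U1=0, U2=1, U3=1, U4=0, U5=1, U6=1, U7=1, U8=0 [stuck-at-0] → Y1=1, Y2=0 — eliminated
  U3 stuck-at-0: U1=0, U2=1, U3=0 [stuck-at-0], U4=1, U5=0, U6=0, U7=1, U8=0 → Y1=0, Y2=0 — matches
Only U3 stuck-at-0 reproduces the observed Y1=0, Y2=0.

U3 stuck-at-0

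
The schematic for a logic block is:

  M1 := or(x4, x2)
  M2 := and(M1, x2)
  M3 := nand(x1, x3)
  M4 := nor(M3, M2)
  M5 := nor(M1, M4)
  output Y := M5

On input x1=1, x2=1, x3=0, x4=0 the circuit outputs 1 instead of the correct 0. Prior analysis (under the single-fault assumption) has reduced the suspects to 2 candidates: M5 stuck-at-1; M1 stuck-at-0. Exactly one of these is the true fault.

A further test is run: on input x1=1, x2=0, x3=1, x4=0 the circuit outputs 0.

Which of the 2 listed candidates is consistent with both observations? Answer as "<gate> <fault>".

M1 stuck-at-0

Evaluate each candidate on input x1=1, x2=0, x3=1, x4=0:
  M5 stuck-at-1: M1=0, M2=0, M3=0, M4=1, M5=1 [stuck-at-1] → 1 — eliminated
  M1 stuck-at-0: M1=0 [stuck-at-0], M2=0, M3=0, M4=1, M5=0 → 0 — matches
Only M1 stuck-at-0 reproduces the observed 0.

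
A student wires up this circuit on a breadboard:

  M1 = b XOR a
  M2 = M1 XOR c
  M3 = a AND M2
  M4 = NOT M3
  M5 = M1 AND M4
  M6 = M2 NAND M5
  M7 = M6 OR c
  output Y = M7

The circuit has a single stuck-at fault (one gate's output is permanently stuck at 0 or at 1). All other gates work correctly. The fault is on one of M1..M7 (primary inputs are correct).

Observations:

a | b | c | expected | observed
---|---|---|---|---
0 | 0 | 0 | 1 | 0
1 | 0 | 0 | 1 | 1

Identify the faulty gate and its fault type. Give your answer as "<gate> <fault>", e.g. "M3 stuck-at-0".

Fault-free values for test 1 (a=0, b=0, c=0): M1=0, M2=0, M3=0, M4=1, M5=0, M6=1, M7=1, giving Y=1. Observed 0.
Test 1: faults giving observed 0 are {M1 stuck-at-1, M6 stuck-at-0, M7 stuck-at-0}.
Test 2 (a=1, b=0, c=0): fault-free M1=1, M2=1, M3=1, M4=0, M5=0, M6=1, M7=1 → 1; observed 1. Eliminates M6 stuck-at-0, M7 stuck-at-0.
Only M1 stuck-at-1 is consistent with every test.

M1 stuck-at-1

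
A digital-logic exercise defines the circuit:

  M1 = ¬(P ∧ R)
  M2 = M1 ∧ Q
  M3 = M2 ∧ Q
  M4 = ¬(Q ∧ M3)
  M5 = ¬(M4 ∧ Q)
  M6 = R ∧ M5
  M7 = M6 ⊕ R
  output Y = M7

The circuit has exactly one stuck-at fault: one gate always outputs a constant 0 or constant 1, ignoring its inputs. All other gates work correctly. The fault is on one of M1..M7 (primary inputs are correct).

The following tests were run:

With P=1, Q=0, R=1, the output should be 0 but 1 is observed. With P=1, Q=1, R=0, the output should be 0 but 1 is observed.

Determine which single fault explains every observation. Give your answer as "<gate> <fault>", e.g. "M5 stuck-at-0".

Fault-free values for test 1 (P=1, Q=0, R=1): M1=0, M2=0, M3=0, M4=1, M5=1, M6=1, M7=0, giving Y=0. Observed 1.
Test 1: faults giving observed 1 are {M5 stuck-at-0, M6 stuck-at-0, M7 stuck-at-1}.
Test 2 (P=1, Q=1, R=0): fault-free M1=1, M2=1, M3=1, M4=0, M5=1, M6=0, M7=0 → 0; observed 1. Eliminates M5 stuck-at-0, M6 stuck-at-0.
Only M7 stuck-at-1 is consistent with every test.

M7 stuck-at-1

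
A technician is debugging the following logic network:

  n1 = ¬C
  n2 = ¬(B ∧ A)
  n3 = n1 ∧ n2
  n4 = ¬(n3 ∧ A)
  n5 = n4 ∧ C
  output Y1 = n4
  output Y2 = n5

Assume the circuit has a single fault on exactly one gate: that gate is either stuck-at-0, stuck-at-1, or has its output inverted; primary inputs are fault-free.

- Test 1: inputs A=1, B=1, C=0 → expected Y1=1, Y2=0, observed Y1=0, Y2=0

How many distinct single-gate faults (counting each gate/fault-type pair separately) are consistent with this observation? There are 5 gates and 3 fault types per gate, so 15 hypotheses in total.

Fault-free: n1=1, n2=0, n3=0, n4=1, n5=0 → Y1=1, Y2=0. Observed Y1=0, Y2=0.
  n1: none of the 3 fault types match ✗
  n2: stuck-at-1, inverted output ✓; others ✗
  n3: stuck-at-1, inverted output ✓; others ✗
  n4: stuck-at-0, inverted output ✓; others ✗
  n5: none of the 3 fault types match ✗
Consistent faults: {n2 stuck-at-1, n2 inverted output, n3 stuck-at-1, n3 inverted output, n4 stuck-at-0, n4 inverted output} — 6 in all.

6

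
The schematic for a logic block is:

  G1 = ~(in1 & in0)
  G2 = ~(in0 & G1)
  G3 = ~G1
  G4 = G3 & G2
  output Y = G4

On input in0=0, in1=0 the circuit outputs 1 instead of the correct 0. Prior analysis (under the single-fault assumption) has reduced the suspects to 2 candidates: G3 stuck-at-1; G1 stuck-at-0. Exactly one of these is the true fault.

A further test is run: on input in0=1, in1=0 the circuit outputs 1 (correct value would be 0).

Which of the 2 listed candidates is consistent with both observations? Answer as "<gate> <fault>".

G1 stuck-at-0

Evaluate each candidate on input in0=1, in1=0:
  G3 stuck-at-1: G1=1, G2=0, G3=1 [stuck-at-1], G4=0 → 0 — eliminated
  G1 stuck-at-0: G1=0 [stuck-at-0], G2=1, G3=1, G4=1 → 1 — matches
Only G1 stuck-at-0 reproduces the observed 1.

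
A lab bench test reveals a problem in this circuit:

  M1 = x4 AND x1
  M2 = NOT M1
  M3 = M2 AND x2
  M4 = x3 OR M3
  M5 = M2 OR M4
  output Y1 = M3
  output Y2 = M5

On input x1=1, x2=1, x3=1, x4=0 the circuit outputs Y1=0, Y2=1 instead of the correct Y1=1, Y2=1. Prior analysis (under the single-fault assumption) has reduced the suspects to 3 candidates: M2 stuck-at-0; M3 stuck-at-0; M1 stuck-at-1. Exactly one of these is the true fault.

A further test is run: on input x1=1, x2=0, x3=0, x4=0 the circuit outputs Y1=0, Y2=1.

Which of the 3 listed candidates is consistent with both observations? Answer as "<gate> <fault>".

Evaluate each candidate on input x1=1, x2=0, x3=0, x4=0:
  M2 stuck-at-0: M1=0, M2=0 [stuck-at-0], M3=0, M4=0, M5=0 → Y1=0, Y2=0 — eliminated
  M3 stuck-at-0: M1=0, M2=1, M3=0 [stuck-at-0], M4=0, M5=1 → Y1=0, Y2=1 — matches
  M1 stuck-at-1: M1=1 [stuck-at-1], M2=0, M3=0, M4=0, M5=0 → Y1=0, Y2=0 — eliminated
Only M3 stuck-at-0 reproduces the observed Y1=0, Y2=1.

M3 stuck-at-0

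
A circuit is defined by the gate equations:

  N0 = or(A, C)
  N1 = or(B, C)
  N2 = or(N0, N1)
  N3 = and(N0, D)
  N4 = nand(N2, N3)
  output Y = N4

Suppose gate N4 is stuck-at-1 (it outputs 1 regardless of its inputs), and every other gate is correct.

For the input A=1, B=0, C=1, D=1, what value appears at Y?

1

Propagate with N4 forced: N0=1, N1=1, N2=1, N3=1, N4=1 [stuck-at-1].
So Y = 1. (Without the fault it would be 0.)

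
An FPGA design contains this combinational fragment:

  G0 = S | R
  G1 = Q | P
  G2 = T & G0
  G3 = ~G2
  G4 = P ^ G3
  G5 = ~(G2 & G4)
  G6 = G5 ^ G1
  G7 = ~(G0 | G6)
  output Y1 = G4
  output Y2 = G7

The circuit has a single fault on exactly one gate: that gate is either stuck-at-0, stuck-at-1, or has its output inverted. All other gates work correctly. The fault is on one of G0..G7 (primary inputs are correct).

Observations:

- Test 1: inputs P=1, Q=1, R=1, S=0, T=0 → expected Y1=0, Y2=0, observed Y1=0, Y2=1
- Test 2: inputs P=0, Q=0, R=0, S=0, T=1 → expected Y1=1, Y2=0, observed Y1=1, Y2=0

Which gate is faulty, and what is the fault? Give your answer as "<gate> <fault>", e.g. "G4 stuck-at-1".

G0 stuck-at-0

Fault-free values for test 1 (P=1, Q=1, R=1, S=0, T=0): G0=1, G1=1, G2=0, G3=1, G4=0, G5=1, G6=0, G7=0, giving Y1=0, Y2=0. Observed Y1=0, Y2=1.
Test 1: faults giving observed Y1=0, Y2=1 are {G0 stuck-at-0, G0 inverted output, G7 stuck-at-1, G7 inverted output}.
Test 2 (P=0, Q=0, R=0, S=0, T=1): fault-free G0=0, G1=0, G2=0, G3=1, G4=1, G5=1, G6=1, G7=0 → Y1=1, Y2=0; observed Y1=1, Y2=0. Eliminates G0 inverted output, G7 stuck-at-1, G7 inverted output.
Only G0 stuck-at-0 is consistent with every test.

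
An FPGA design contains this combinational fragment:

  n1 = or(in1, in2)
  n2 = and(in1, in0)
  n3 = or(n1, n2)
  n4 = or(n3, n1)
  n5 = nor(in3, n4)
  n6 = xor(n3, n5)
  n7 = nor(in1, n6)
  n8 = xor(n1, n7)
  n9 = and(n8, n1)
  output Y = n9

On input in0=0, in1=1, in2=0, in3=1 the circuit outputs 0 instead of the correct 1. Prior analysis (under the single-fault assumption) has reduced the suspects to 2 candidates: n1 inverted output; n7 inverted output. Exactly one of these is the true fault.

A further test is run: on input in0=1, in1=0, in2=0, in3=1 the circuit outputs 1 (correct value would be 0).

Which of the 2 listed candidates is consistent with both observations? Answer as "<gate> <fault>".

Evaluate each candidate on input in0=1, in1=0, in2=0, in3=1:
  n1 inverted output: n1=1 [inverted output], n2=0, n3=1, n4=1, n5=0, n6=1, n7=0, n8=1, n9=1 → 1 — matches
  n7 inverted output: n1=0, n2=0, n3=0, n4=0, n5=0, n6=0, n7=0 [inverted output], n8=0, n9=0 → 0 — eliminated
Only n1 inverted output reproduces the observed 1.

n1 inverted output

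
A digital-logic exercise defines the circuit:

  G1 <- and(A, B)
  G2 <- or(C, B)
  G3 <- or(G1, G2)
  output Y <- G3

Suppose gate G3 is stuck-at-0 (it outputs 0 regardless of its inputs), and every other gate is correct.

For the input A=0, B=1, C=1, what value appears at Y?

0

Propagate with G3 forced: G1=0, G2=1, G3=0 [stuck-at-0].
So Y = 0. (Without the fault it would be 1.)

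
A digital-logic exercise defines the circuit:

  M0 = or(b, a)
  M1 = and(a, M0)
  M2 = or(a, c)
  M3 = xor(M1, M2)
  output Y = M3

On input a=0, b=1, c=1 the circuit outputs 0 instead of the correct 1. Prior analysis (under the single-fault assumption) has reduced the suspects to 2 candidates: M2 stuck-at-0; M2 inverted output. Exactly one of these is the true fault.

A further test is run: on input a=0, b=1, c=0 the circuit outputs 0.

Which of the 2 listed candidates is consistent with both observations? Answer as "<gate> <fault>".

Evaluate each candidate on input a=0, b=1, c=0:
  M2 stuck-at-0: M0=1, M1=0, M2=0 [stuck-at-0], M3=0 → 0 — matches
  M2 inverted output: M0=1, M1=0, M2=1 [inverted output], M3=1 → 1 — eliminated
Only M2 stuck-at-0 reproduces the observed 0.

M2 stuck-at-0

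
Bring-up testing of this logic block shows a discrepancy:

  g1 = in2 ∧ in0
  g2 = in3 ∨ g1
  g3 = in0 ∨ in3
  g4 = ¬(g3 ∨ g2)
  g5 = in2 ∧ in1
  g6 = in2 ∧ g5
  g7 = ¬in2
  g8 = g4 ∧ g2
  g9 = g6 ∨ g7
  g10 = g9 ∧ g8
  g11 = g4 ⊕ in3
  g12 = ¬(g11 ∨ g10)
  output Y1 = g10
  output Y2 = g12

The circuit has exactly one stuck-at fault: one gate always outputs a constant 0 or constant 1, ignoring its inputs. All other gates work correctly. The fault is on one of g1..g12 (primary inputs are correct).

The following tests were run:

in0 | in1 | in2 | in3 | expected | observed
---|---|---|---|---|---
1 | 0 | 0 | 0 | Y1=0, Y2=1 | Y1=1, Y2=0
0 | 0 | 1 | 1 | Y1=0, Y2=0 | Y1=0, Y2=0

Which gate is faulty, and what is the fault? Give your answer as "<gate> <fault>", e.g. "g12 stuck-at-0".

g8 stuck-at-1

Fault-free values for test 1 (in0=1, in1=0, in2=0, in3=0): g1=0, g2=0, g3=1, g4=0, g5=0, g6=0, g7=1, g8=0, g9=1, g10=0, g11=0, g12=1, giving Y1=0, Y2=1. Observed Y1=1, Y2=0.
Test 1: faults giving observed Y1=1, Y2=0 are {g8 stuck-at-1, g10 stuck-at-1}.
Test 2 (in0=0, in1=0, in2=1, in3=1): fault-free g1=0, g2=1, g3=1, g4=0, g5=0, g6=0, g7=0, g8=0, g9=0, g10=0, g11=1, g12=0 → Y1=0, Y2=0; observed Y1=0, Y2=0. Eliminates g10 stuck-at-1.
Only g8 stuck-at-1 is consistent with every test.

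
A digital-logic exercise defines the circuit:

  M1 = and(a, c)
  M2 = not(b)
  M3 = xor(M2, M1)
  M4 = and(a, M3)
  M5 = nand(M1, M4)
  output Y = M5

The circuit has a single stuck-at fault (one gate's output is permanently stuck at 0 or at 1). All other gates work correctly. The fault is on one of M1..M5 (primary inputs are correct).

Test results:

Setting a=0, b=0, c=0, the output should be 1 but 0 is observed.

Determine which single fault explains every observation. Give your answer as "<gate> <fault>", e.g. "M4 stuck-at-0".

Fault-free values for test 1 (a=0, b=0, c=0): M1=0, M2=1, M3=1, M4=0, M5=1, giving Y=1. Observed 0.
Test 1: faults giving observed 0 are {M5 stuck-at-0}.
Only M5 stuck-at-0 is consistent with every test.

M5 stuck-at-0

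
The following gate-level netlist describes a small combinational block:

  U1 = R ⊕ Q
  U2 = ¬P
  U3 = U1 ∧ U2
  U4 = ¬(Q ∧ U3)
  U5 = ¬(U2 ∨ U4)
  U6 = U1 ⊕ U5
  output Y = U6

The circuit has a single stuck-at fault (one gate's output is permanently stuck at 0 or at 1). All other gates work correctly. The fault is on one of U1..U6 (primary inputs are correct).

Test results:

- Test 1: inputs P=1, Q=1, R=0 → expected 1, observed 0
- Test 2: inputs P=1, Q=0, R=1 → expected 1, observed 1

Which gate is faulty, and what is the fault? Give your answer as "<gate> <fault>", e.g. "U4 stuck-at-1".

U3 stuck-at-1

Fault-free values for test 1 (P=1, Q=1, R=0): U1=1, U2=0, U3=0, U4=1, U5=0, U6=1, giving Y=1. Observed 0.
Test 1: faults giving observed 0 are {U1 stuck-at-0, U3 stuck-at-1, U4 stuck-at-0, U5 stuck-at-1, U6 stuck-at-0}.
Test 2 (P=1, Q=0, R=1): fault-free U1=1, U2=0, U3=0, U4=1, U5=0, U6=1 → 1; observed 1. Eliminates U1 stuck-at-0, U4 stuck-at-0, U5 stuck-at-1, U6 stuck-at-0.
Only U3 stuck-at-1 is consistent with every test.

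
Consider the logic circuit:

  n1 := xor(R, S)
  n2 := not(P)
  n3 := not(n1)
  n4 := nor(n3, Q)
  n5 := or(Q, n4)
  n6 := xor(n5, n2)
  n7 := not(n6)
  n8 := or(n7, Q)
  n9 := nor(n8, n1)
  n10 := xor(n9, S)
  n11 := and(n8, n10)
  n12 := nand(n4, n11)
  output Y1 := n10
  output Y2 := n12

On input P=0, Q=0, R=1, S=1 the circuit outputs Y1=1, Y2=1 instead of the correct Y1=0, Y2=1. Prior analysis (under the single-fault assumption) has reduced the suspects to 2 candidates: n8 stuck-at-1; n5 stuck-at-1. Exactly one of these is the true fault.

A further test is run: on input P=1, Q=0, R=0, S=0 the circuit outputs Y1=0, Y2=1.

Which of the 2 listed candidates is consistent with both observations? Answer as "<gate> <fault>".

n8 stuck-at-1

Evaluate each candidate on input P=1, Q=0, R=0, S=0:
  n8 stuck-at-1: n1=0, n2=0, n3=1, n4=0, n5=0, n6=0, n7=1, n8=1 [stuck-at-1], n9=0, n10=0, n11=0, n12=1 → Y1=0, Y2=1 — matches
  n5 stuck-at-1: n1=0, n2=0, n3=1, n4=0, n5=1 [stuck-at-1], n6=1, n7=0, n8=0, n9=1, n10=1, n11=0, n12=1 → Y1=1, Y2=1 — eliminated
Only n8 stuck-at-1 reproduces the observed Y1=0, Y2=1.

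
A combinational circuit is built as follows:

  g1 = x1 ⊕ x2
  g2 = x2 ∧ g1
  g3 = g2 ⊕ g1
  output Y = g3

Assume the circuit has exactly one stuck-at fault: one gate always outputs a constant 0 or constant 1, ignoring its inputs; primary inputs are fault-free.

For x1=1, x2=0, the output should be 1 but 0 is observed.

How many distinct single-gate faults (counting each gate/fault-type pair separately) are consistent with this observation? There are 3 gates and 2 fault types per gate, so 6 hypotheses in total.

Fault-free: g1=1, g2=0, g3=1 → 1. Observed 0.
  g1 stuck-at-0: output 0 ✓
  g1 stuck-at-1: output 1 ✗
  g2 stuck-at-0: output 1 ✗
  g2 stuck-at-1: output 0 ✓
  g3 stuck-at-0: output 0 ✓
  g3 stuck-at-1: output 1 ✗
Consistent faults: {g1 stuck-at-0, g2 stuck-at-1, g3 stuck-at-0} — 3 in all.

3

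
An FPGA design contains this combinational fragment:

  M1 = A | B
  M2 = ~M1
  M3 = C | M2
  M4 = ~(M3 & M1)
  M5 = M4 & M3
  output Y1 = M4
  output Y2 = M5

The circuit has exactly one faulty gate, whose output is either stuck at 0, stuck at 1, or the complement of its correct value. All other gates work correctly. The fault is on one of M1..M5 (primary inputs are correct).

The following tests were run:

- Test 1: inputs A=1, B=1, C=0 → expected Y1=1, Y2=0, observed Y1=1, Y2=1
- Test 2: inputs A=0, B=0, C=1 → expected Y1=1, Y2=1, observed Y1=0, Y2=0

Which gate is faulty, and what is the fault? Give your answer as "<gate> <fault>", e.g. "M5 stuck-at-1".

Fault-free values for test 1 (A=1, B=1, C=0): M1=1, M2=0, M3=0, M4=1, M5=0, giving Y1=1, Y2=0. Observed Y1=1, Y2=1.
Test 1: faults giving observed Y1=1, Y2=1 are {M1 stuck-at-0, M1 inverted output, M5 stuck-at-1, M5 inverted output}.
Test 2 (A=0, B=0, C=1): fault-free M1=0, M2=1, M3=1, M4=1, M5=1 → Y1=1, Y2=1; observed Y1=0, Y2=0. Eliminates M1 stuck-at-0, M5 stuck-at-1, M5 inverted output.
Only M1 inverted output is consistent with every test.

M1 inverted output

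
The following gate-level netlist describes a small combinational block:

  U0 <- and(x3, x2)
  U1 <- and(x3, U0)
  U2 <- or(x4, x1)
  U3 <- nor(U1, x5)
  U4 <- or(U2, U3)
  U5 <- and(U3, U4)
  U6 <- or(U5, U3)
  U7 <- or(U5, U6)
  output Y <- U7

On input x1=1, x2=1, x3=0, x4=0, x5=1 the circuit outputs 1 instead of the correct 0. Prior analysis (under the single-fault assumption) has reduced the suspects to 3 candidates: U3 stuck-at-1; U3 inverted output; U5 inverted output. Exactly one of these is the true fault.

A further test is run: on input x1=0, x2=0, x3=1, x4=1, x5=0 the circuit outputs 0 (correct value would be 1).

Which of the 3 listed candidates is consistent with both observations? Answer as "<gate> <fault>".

Evaluate each candidate on input x1=0, x2=0, x3=1, x4=1, x5=0:
  U3 stuck-at-1: U0=0, U1=0, U2=1, U3=1 [stuck-at-1], U4=1, U5=1, U6=1, U7=1 → 1 — eliminated
  U3 inverted output: U0=0, U1=0, U2=1, U3=0 [inverted output], U4=1, U5=0, U6=0, U7=0 → 0 — matches
  U5 inverted output: U0=0, U1=0, U2=1, U3=1, U4=1, U5=0 [inverted output], U6=1, U7=1 → 1 — eliminated
Only U3 inverted output reproduces the observed 0.

U3 inverted output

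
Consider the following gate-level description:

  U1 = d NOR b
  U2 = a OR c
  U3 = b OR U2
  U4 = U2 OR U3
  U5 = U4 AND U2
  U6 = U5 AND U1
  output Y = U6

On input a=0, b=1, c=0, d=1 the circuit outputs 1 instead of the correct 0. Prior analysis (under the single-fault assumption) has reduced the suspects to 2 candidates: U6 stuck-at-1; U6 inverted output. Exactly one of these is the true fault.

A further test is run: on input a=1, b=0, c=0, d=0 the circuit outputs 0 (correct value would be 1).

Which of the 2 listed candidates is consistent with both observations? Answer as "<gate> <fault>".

U6 inverted output

Evaluate each candidate on input a=1, b=0, c=0, d=0:
  U6 stuck-at-1: U1=1, U2=1, U3=1, U4=1, U5=1, U6=1 [stuck-at-1] → 1 — eliminated
  U6 inverted output: U1=1, U2=1, U3=1, U4=1, U5=1, U6=0 [inverted output] → 0 — matches
Only U6 inverted output reproduces the observed 0.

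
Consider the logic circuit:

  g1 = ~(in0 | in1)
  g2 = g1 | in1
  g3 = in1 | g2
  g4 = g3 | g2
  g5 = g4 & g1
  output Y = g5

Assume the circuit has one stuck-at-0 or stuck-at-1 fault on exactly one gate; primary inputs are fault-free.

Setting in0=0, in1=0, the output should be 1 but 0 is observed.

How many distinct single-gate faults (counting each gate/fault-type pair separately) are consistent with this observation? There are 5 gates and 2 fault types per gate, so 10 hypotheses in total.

4

Fault-free: g1=1, g2=1, g3=1, g4=1, g5=1 → 1. Observed 0.
  g1 stuck-at-0: output 0 ✓
  g1 stuck-at-1: output 1 ✗
  g2 stuck-at-0: output 0 ✓
  g2 stuck-at-1: output 1 ✗
  g3 stuck-at-0: output 1 ✗
  g3 stuck-at-1: output 1 ✗
  g4 stuck-at-0: output 0 ✓
  g4 stuck-at-1: output 1 ✗
  g5 stuck-at-0: output 0 ✓
  g5 stuck-at-1: output 1 ✗
Consistent faults: {g1 stuck-at-0, g2 stuck-at-0, g4 stuck-at-0, g5 stuck-at-0} — 4 in all.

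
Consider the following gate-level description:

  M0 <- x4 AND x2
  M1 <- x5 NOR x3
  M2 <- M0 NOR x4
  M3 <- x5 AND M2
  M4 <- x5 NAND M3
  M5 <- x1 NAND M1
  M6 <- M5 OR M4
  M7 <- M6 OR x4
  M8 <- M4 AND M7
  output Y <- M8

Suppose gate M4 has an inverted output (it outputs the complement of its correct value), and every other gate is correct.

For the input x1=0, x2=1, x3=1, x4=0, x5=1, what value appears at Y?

1

Propagate with M4 forced: M0=0, M1=0, M2=1, M3=1, M4=1 [inverted output], M5=1, M6=1, M7=1, M8=1.
So Y = 1. (Without the fault it would be 0.)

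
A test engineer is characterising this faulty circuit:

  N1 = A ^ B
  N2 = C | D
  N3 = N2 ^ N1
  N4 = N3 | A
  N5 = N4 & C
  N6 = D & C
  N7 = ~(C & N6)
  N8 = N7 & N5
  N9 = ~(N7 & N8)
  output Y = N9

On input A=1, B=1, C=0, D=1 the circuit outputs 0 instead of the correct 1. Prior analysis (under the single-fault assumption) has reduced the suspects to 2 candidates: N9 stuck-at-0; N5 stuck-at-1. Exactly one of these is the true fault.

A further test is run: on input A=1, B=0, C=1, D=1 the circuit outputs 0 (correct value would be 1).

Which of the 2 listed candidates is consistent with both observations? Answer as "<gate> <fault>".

Evaluate each candidate on input A=1, B=0, C=1, D=1:
  N9 stuck-at-0: N1=1, N2=1, N3=0, N4=1, N5=1, N6=1, N7=0, N8=0, N9=0 [stuck-at-0] → 0 — matches
  N5 stuck-at-1: N1=1, N2=1, N3=0, N4=1, N5=1 [stuck-at-1], N6=1, N7=0, N8=0, N9=1 → 1 — eliminated
Only N9 stuck-at-0 reproduces the observed 0.

N9 stuck-at-0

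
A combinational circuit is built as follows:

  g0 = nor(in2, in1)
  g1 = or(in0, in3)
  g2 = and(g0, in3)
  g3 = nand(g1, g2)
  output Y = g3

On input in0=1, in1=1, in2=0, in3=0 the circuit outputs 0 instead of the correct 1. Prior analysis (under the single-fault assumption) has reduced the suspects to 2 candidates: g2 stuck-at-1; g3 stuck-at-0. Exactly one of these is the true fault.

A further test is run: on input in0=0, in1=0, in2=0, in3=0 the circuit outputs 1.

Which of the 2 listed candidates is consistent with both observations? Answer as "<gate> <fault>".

g2 stuck-at-1

Evaluate each candidate on input in0=0, in1=0, in2=0, in3=0:
  g2 stuck-at-1: g0=1, g1=0, g2=1 [stuck-at-1], g3=1 → 1 — matches
  g3 stuck-at-0: g0=1, g1=0, g2=0, g3=0 [stuck-at-0] → 0 — eliminated
Only g2 stuck-at-1 reproduces the observed 1.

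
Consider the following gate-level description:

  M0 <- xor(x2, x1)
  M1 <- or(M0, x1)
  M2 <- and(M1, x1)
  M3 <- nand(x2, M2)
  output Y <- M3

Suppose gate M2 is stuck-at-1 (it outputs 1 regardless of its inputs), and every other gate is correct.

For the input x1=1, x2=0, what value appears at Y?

1

Propagate with M2 forced: M0=1, M1=1, M2=1 [stuck-at-1], M3=1.
So Y = 1. (Same as the fault-free value — the fault is masked on this input.)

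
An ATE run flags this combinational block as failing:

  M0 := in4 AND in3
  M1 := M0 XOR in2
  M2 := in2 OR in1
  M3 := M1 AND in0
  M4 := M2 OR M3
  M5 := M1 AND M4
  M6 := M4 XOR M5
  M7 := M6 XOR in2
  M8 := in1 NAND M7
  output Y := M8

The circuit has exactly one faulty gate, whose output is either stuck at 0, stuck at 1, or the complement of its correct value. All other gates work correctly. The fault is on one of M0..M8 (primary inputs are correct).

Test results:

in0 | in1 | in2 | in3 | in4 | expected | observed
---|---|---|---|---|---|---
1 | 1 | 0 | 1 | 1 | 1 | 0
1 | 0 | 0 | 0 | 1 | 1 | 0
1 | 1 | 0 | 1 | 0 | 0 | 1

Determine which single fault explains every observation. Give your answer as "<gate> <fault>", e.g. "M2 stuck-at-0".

M8 inverted output

Fault-free values for test 1 (in0=1, in1=1, in2=0, in3=1, in4=1): M0=1, M1=1, M2=1, M3=1, M4=1, M5=1, M6=0, M7=0, M8=1, giving Y=1. Observed 0.
Test 1: faults giving observed 0 are {M0 stuck-at-0, M0 inverted output, M1 stuck-at-0, M1 inverted output, M5 stuck-at-0, M5 inverted output, M6 stuck-at-1, M6 inverted output, M7 stuck-at-1, M7 inverted output, M8 stuck-at-0, M8 inverted output}.
Test 2 (in0=1, in1=0, in2=0, in3=0, in4=1): fault-free M0=0, M1=0, M2=0, M3=0, M4=0, M5=0, M6=0, M7=0, M8=1 → 1; observed 0. Eliminates M0 stuck-at-0, M0 inverted output, M1 stuck-at-0, M1 inverted output, M5 stuck-at-0, M5 inverted output, M6 stuck-at-1, M6 inverted output, M7 stuck-at-1, M7 inverted output.
Test 3 (in0=1, in1=1, in2=0, in3=1, in4=0): fault-free M0=0, M1=0, M2=1, M3=0, M4=1, M5=0, M6=1, M7=1, M8=0 → 0; observed 1. Eliminates M8 stuck-at-0.
Only M8 inverted output is consistent with every test.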